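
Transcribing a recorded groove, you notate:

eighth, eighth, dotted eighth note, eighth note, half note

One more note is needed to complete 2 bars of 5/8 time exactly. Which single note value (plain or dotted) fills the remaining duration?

dotted eighth note

2 bars of 5/8 = 20 sixteenth notes.
Express everything in sixteenth notes: eighth = 2; eighth = 2; dotted eighth note = 3; eighth note = 2; half note = 8.
Sum: 2 + 2 + 3 + 2 + 8 = 17.
Remaining: 20 − 17 = 3 sixteenth notes, which is a dotted eighth note.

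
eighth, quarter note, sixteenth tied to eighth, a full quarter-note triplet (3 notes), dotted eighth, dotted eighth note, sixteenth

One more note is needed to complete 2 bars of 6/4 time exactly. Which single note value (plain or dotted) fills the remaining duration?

2 bars of 6/4 = 48 sixteenth notes.
Working in sixteenth notes: eighth = 2; quarter note = 4; sixteenth tied to eighth (sixteenth + eighth) = 3; a full quarter-note triplet (3 notes) (three triplet quarters span one half) = 8; dotted eighth = 3; dotted eighth note = 3; sixteenth = 1.
Sum: 2 + 4 + 3 + 8 + 3 + 3 + 1 = 24.
Remaining: 48 − 24 = 24 sixteenth notes, which is a dotted whole note.

dotted whole note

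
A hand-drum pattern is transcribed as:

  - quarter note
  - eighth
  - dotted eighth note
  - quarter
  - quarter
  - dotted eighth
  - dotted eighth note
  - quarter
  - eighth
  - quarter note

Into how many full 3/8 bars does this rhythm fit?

One bar of 3/8 = 6 sixteenth notes.
Working in sixteenth notes: quarter note = 4; eighth = 2; dotted eighth note = 3; quarter = 4; quarter = 4; dotted eighth = 3; dotted eighth note = 3; quarter = 4; eighth = 2; quarter note = 4.
Altogether 4 + 2 + 3 + 4 + 4 + 3 + 3 + 4 + 2 + 4 = 33.
33 ÷ 6 = 5 complete bars with 3 left over.

5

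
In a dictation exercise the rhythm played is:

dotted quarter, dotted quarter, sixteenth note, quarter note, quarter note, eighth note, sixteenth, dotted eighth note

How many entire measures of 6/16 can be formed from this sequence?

4

One bar of 6/16 = 6 sixteenth notes.
In sixteenth notes: dotted quarter = 6; dotted quarter = 6; sixteenth note = 1; quarter note = 4; quarter note = 4; eighth note = 2; sixteenth = 1; dotted eighth note = 3.
Sum: 6 + 6 + 1 + 4 + 4 + 2 + 1 + 3 = 27.
27 ÷ 6 = 4 complete bars with 3 left over.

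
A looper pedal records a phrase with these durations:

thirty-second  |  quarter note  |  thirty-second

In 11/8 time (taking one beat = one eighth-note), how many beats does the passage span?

2.5

One eighth-note beat = 4 thirty-second notes.
In thirty-second notes: thirty-second = 1; quarter note = 8; thirty-second = 1.
Total: 1 + 8 + 1 = 10.
10 ÷ 4 = 2.5 beats.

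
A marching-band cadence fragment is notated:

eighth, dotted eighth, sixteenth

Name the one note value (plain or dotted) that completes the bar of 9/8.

dotted half note

The bar of 9/8 = 18 sixteenth notes.
Working in sixteenth notes: eighth = 2; dotted eighth = 3; sixteenth = 1.
Sum: 2 + 3 + 1 = 6.
Remaining: 18 − 6 = 12 sixteenth notes, which is a dotted half note.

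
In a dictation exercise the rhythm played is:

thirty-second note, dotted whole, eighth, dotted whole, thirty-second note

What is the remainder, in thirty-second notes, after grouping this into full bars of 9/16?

One bar of 9/16 = 18 thirty-second notes.
Working in thirty-second notes: thirty-second note = 1; dotted whole = 48; eighth = 4; dotted whole = 48; thirty-second note = 1.
Sum: 1 + 48 + 4 + 48 + 1 = 102.
102 ÷ 18 = 5 complete bars with 12 thirty-second notes remaining.

12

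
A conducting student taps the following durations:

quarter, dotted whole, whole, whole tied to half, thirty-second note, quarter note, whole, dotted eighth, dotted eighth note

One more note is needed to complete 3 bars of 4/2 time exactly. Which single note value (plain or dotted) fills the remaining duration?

3 bars of 4/2 = 192 thirty-second notes.
Express everything in thirty-second notes: quarter = 8; dotted whole = 48; whole = 32; whole tied to half (whole + half) = 48; thirty-second note = 1; quarter note = 8; whole = 32; dotted eighth = 6; dotted eighth note = 6.
Altogether 8 + 48 + 32 + 48 + 1 + 8 + 32 + 6 + 6 = 189.
Remaining: 192 − 189 = 3 thirty-second notes, which is a dotted sixteenth note.

dotted sixteenth note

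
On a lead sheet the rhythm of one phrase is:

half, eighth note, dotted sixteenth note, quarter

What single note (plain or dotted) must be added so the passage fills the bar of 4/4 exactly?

The bar of 4/4 = 32 thirty-second notes.
Each duration in thirty-second notes: half = 16; eighth note = 4; dotted sixteenth note = 3; quarter = 8.
Sum: 16 + 4 + 3 + 8 = 31.
Remaining: 32 − 31 = 1 thirty-second note, which is a thirty-second note.

thirty-second note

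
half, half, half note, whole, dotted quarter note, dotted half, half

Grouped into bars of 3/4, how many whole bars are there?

One bar of 3/4 = 6 eighth notes.
Express everything in eighth notes: half = 4; half = 4; half note = 4; whole = 8; dotted quarter note = 3; dotted half = 6; half = 4.
Total: 4 + 4 + 4 + 8 + 3 + 6 + 4 = 33.
33 ÷ 6 = 5 complete bars with 3 left over.

5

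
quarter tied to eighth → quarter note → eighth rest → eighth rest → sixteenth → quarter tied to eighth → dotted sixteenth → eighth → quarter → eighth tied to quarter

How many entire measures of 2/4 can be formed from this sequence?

One bar of 2/4 = 16 thirty-second notes.
Each duration in thirty-second notes: quarter tied to eighth (quarter + eighth) = 12; quarter note = 8; eighth rest = 4; eighth rest = 4; sixteenth = 2; quarter tied to eighth (quarter + eighth) = 12; dotted sixteenth = 3; eighth = 4; quarter = 8; eighth tied to quarter (eighth + quarter) = 12.
Sum: 12 + 8 + 4 + 4 + 2 + 12 + 3 + 4 + 8 + 12 = 69.
69 ÷ 16 = 4 complete bars with 5 left over.

4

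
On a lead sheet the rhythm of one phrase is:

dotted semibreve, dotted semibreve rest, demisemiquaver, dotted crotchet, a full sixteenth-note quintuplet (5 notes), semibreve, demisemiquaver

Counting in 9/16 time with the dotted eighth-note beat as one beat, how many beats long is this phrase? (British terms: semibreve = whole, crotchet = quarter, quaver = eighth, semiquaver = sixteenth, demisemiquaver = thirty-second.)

One dotted eighth-note beat = 6 thirty-second notes.
Express everything in thirty-second notes: dotted semibreve = 48; dotted semibreve rest = 48; demisemiquaver = 1; dotted crotchet = 12; a full sixteenth-note quintuplet (5 notes) (five quintuplet sixteenths span one quarter) = 8; semibreve = 32; demisemiquaver = 1.
Total: 48 + 48 + 1 + 12 + 8 + 32 + 1 = 150.
150 ÷ 6 = 25 beats.

25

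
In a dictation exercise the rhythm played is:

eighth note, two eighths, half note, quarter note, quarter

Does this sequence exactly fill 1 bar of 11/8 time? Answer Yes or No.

Yes

One bar of 11/8 = 11 eighth notes.
Convert each value to eighth notes: eighth note = 1; eighth = 1; eighth = 1; half note = 4; quarter note = 2; quarter = 2.
Altogether 1 + 1 + 1 + 4 + 2 + 2 = 11.
11 equals 11, so the answer is Yes.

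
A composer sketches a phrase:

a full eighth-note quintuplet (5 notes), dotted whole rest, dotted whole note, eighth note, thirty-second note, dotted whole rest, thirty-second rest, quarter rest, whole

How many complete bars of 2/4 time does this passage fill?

One bar of 2/4 = 16 thirty-second notes.
In thirty-second notes: a full eighth-note quintuplet (5 notes) (five quintuplet eighths span one half) = 16; dotted whole rest = 48; dotted whole note = 48; eighth note = 4; thirty-second note = 1; dotted whole rest = 48; thirty-second rest = 1; quarter rest = 8; whole = 32.
Total: 16 + 48 + 48 + 4 + 1 + 48 + 1 + 8 + 32 = 206.
206 ÷ 16 = 12 complete bars with 14 left over.

12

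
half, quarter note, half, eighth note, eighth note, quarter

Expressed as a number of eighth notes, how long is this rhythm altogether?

Working in eighth notes: half = 4; quarter note = 2; half = 4; eighth note = 1; eighth note = 1; quarter = 2.
Total: 4 + 2 + 4 + 1 + 1 + 2 = 14 eighth notes.

14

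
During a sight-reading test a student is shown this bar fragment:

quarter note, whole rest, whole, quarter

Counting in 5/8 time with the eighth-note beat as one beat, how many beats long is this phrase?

One eighth-note beat = 2 sixteenth notes.
Working in sixteenth notes: quarter note = 4; whole rest = 16; whole = 16; quarter = 4.
Adding: 4 + 16 + 16 + 4 = 40.
40 ÷ 2 = 20 beats.

20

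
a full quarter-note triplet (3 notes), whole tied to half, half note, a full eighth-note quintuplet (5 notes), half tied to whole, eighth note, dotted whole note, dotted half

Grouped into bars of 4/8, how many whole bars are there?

13

One bar of 4/8 = 4 eighth notes.
In eighth notes: a full quarter-note triplet (3 notes) (three triplet quarters span one half) = 4; whole tied to half (whole + half) = 12; half note = 4; a full eighth-note quintuplet (5 notes) (five quintuplet eighths span one half) = 4; half tied to whole (half + whole) = 12; eighth note = 1; dotted whole note = 12; dotted half = 6.
Total: 4 + 12 + 4 + 4 + 12 + 1 + 12 + 6 = 55.
55 ÷ 4 = 13 complete bars with 3 left over.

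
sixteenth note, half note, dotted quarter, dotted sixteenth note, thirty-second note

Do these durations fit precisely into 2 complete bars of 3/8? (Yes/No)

One bar of 3/8 = 12 thirty-second notes, so 2 bars = 24.
Convert each value to thirty-second notes: sixteenth note = 2; half note = 16; dotted quarter = 12; dotted sixteenth note = 3; thirty-second note = 1.
Total: 2 + 16 + 12 + 3 + 1 = 34.
34 exceeds 24, so the answer is No.

No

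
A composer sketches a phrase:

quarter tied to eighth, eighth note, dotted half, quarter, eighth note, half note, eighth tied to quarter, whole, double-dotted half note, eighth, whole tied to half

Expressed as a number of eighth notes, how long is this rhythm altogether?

48

Convert each value to eighth notes: quarter tied to eighth (quarter + eighth) = 3; eighth note = 1; dotted half = 6; quarter = 2; eighth note = 1; half note = 4; eighth tied to quarter (eighth + quarter) = 3; whole = 8; double-dotted half note = 7; eighth = 1; whole tied to half (whole + half) = 12.
Total: 3 + 1 + 6 + 2 + 1 + 4 + 3 + 8 + 7 + 1 + 12 = 48 eighth notes.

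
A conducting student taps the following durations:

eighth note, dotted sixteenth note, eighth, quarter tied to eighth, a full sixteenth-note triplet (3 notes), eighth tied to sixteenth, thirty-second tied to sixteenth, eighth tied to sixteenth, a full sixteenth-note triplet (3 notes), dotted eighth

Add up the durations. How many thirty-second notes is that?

Convert each value to thirty-second notes: eighth note = 4; dotted sixteenth note = 3; eighth = 4; quarter tied to eighth (quarter + eighth) = 12; a full sixteenth-note triplet (3 notes) (three triplet sixteenths span one eighth) = 4; eighth tied to sixteenth (eighth + sixteenth) = 6; thirty-second tied to sixteenth (thirty-second + sixteenth) = 3; eighth tied to sixteenth (eighth + sixteenth) = 6; a full sixteenth-note triplet (3 notes) (three triplet sixteenths span one eighth) = 4; dotted eighth = 6.
Total: 4 + 3 + 4 + 12 + 4 + 6 + 3 + 6 + 4 + 6 = 52 thirty-second notes.

52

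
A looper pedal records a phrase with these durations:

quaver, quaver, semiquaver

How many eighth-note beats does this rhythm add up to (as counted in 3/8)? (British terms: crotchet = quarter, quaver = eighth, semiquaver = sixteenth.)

One eighth-note beat = 2 sixteenth notes.
Express everything in sixteenth notes: quaver = 2; quaver = 2; semiquaver = 1.
Adding: 2 + 2 + 1 = 5.
5 ÷ 2 = 2.5 beats.

2.5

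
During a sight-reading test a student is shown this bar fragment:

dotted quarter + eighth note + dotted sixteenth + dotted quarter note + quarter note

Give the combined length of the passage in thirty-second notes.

Each duration in thirty-second notes: dotted quarter = 12; eighth note = 4; dotted sixteenth = 3; dotted quarter note = 12; quarter note = 8.
Altogether 12 + 4 + 3 + 12 + 8 = 39 thirty-second notes.

39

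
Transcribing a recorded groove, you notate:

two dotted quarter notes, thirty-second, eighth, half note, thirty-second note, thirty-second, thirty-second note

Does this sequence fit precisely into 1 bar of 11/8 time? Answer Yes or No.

One bar of 11/8 = 44 thirty-second notes.
Convert each value to thirty-second notes: dotted quarter note = 12; dotted quarter note = 12; thirty-second = 1; eighth = 4; half note = 16; thirty-second note = 1; thirty-second = 1; thirty-second note = 1.
Sum: 12 + 12 + 1 + 4 + 16 + 1 + 1 + 1 = 48.
48 exceeds 44, so the answer is No.

No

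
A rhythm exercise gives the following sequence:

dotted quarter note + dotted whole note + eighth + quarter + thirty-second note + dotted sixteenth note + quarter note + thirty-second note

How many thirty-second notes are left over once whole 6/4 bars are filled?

37

One bar of 6/4 = 48 thirty-second notes.
Each duration in thirty-second notes: dotted quarter note = 12; dotted whole note = 48; eighth = 4; quarter = 8; thirty-second note = 1; dotted sixteenth note = 3; quarter note = 8; thirty-second note = 1.
Total: 12 + 48 + 4 + 8 + 1 + 3 + 8 + 1 = 85.
85 ÷ 48 = 1 complete bar with 37 thirty-second notes remaining.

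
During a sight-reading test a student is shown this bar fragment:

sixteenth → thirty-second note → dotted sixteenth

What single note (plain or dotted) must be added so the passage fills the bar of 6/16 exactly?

The bar of 6/16 = 12 thirty-second notes.
Convert each value to thirty-second notes: sixteenth = 2; thirty-second note = 1; dotted sixteenth = 3.
Sum: 2 + 1 + 3 = 6.
Remaining: 12 − 6 = 6 thirty-second notes, which is a dotted eighth note.

dotted eighth note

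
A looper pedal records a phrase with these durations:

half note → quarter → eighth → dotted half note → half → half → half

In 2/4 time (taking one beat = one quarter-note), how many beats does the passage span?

12.5

One quarter-note beat = 2 eighth notes.
Each duration in eighth notes: half note = 4; quarter = 2; eighth = 1; dotted half note = 6; half = 4; half = 4; half = 4.
Total: 4 + 2 + 1 + 6 + 4 + 4 + 4 = 25.
25 ÷ 2 = 12.5 beats.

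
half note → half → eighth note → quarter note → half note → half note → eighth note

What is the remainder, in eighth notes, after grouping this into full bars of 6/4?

One bar of 6/4 = 12 eighth notes.
Working in eighth notes: half note = 4; half = 4; eighth note = 1; quarter note = 2; half note = 4; half note = 4; eighth note = 1.
Adding: 4 + 4 + 1 + 2 + 4 + 4 + 1 = 20.
20 ÷ 12 = 1 complete bar with 8 eighth notes remaining.

8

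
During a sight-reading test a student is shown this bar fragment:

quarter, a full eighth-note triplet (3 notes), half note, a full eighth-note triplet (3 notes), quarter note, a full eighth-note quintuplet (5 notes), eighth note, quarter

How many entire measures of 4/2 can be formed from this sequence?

1

One bar of 4/2 = 16 eighth notes.
Convert each value to eighth notes: quarter = 2; a full eighth-note triplet (3 notes) (three triplet eighths span one quarter) = 2; half note = 4; a full eighth-note triplet (3 notes) (three triplet eighths span one quarter) = 2; quarter note = 2; a full eighth-note quintuplet (5 notes) (five quintuplet eighths span one half) = 4; eighth note = 1; quarter = 2.
Sum: 2 + 2 + 4 + 2 + 2 + 4 + 1 + 2 = 19.
19 ÷ 16 = 1 complete bar with 3 left over.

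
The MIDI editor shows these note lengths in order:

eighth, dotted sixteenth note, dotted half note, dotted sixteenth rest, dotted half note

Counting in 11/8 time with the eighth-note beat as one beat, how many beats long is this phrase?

One eighth-note beat = 4 thirty-second notes.
Each duration in thirty-second notes: eighth = 4; dotted sixteenth note = 3; dotted half note = 24; dotted sixteenth rest = 3; dotted half note = 24.
Sum: 4 + 3 + 24 + 3 + 24 = 58.
58 ÷ 4 = 14.5 beats.

14.5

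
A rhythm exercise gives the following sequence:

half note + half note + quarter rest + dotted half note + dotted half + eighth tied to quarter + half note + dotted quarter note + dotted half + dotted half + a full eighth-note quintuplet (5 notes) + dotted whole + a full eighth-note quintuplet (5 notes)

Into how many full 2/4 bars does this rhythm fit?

One bar of 2/4 = 4 eighth notes.
Each duration in eighth notes: half note = 4; half note = 4; quarter rest = 2; dotted half note = 6; dotted half = 6; eighth tied to quarter (eighth + quarter) = 3; half note = 4; dotted quarter note = 3; dotted half = 6; dotted half = 6; a full eighth-note quintuplet (5 notes) (five quintuplet eighths span one half) = 4; dotted whole = 12; a full eighth-note quintuplet (5 notes) (five quintuplet eighths span one half) = 4.
Altogether 4 + 4 + 2 + 6 + 6 + 3 + 4 + 3 + 6 + 6 + 4 + 12 + 4 = 64.
64 ÷ 4 = 16 complete bars with 0 left over.

16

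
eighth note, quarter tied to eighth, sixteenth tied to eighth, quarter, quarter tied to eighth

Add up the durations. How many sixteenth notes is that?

In sixteenth notes: eighth note = 2; quarter tied to eighth (quarter + eighth) = 6; sixteenth tied to eighth (sixteenth + eighth) = 3; quarter = 4; quarter tied to eighth (quarter + eighth) = 6.
Total: 2 + 6 + 3 + 4 + 6 = 21 sixteenth notes.

21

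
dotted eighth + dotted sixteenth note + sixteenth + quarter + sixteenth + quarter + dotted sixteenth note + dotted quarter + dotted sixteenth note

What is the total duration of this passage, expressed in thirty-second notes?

47

In thirty-second notes: dotted eighth = 6; dotted sixteenth note = 3; sixteenth = 2; quarter = 8; sixteenth = 2; quarter = 8; dotted sixteenth note = 3; dotted quarter = 12; dotted sixteenth note = 3.
Total: 6 + 3 + 2 + 8 + 2 + 8 + 3 + 12 + 3 = 47 thirty-second notes.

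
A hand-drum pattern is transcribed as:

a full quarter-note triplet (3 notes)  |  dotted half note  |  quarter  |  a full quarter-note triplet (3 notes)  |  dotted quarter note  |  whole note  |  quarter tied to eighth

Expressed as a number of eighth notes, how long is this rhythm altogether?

30

Express everything in eighth notes: a full quarter-note triplet (3 notes) (three triplet quarters span one half) = 4; dotted half note = 6; quarter = 2; a full quarter-note triplet (3 notes) (three triplet quarters span one half) = 4; dotted quarter note = 3; whole note = 8; quarter tied to eighth (quarter + eighth) = 3.
Sum: 4 + 6 + 2 + 4 + 3 + 8 + 3 = 30 eighth notes.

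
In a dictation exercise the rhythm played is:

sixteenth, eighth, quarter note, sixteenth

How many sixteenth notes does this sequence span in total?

8

Each duration in sixteenth notes: sixteenth = 1; eighth = 2; quarter note = 4; sixteenth = 1.
Altogether 1 + 2 + 4 + 1 = 8 sixteenth notes.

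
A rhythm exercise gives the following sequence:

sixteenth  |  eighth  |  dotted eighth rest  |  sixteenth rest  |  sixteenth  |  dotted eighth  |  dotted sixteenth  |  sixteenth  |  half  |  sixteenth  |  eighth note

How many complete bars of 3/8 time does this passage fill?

One bar of 3/8 = 12 thirty-second notes.
Express everything in thirty-second notes: sixteenth = 2; eighth = 4; dotted eighth rest = 6; sixteenth rest = 2; sixteenth = 2; dotted eighth = 6; dotted sixteenth = 3; sixteenth = 2; half = 16; sixteenth = 2; eighth note = 4.
Sum: 2 + 4 + 6 + 2 + 2 + 6 + 3 + 2 + 16 + 2 + 4 = 49.
49 ÷ 12 = 4 complete bars with 1 left over.

4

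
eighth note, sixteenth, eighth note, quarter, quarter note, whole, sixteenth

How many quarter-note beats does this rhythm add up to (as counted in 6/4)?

7.5

One quarter-note beat = 4 sixteenth notes.
Convert each value to sixteenth notes: eighth note = 2; sixteenth = 1; eighth note = 2; quarter = 4; quarter note = 4; whole = 16; sixteenth = 1.
Altogether 2 + 1 + 2 + 4 + 4 + 16 + 1 = 30.
30 ÷ 4 = 7.5 beats.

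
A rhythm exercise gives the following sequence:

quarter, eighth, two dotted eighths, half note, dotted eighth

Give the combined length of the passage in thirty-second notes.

46

Working in thirty-second notes: quarter = 8; eighth = 4; dotted eighth = 6; dotted eighth = 6; half note = 16; dotted eighth = 6.
Altogether 8 + 4 + 6 + 6 + 16 + 6 = 46 thirty-second notes.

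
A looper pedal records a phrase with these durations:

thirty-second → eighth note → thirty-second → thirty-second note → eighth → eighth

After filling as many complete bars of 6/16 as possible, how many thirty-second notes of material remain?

3

One bar of 6/16 = 12 thirty-second notes.
Each duration in thirty-second notes: thirty-second = 1; eighth note = 4; thirty-second = 1; thirty-second note = 1; eighth = 4; eighth = 4.
Total: 1 + 4 + 1 + 1 + 4 + 4 = 15.
15 ÷ 12 = 1 complete bar with 3 thirty-second notes remaining.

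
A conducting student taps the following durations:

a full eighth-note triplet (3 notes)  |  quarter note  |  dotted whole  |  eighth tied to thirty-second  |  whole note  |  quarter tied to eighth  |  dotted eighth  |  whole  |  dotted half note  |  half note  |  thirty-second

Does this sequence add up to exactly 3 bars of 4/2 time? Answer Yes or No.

One bar of 4/2 = 64 thirty-second notes, so 3 bars = 192.
Each duration in thirty-second notes: a full eighth-note triplet (3 notes) (three triplet eighths span one quarter) = 8; quarter note = 8; dotted whole = 48; eighth tied to thirty-second (eighth + thirty-second) = 5; whole note = 32; quarter tied to eighth (quarter + eighth) = 12; dotted eighth = 6; whole = 32; dotted half note = 24; half note = 16; thirty-second = 1.
Altogether 8 + 8 + 48 + 5 + 32 + 12 + 6 + 32 + 24 + 16 + 1 = 192.
192 equals 192, so the answer is Yes.

Yes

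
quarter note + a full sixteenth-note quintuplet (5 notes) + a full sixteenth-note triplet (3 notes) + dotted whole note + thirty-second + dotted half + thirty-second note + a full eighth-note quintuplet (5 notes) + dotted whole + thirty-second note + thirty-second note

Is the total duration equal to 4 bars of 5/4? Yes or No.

One bar of 5/4 = 40 thirty-second notes, so 4 bars = 160.
Working in thirty-second notes: quarter note = 8; a full sixteenth-note quintuplet (5 notes) (five quintuplet sixteenths span one quarter) = 8; a full sixteenth-note triplet (3 notes) (three triplet sixteenths span one eighth) = 4; dotted whole note = 48; thirty-second = 1; dotted half = 24; thirty-second note = 1; a full eighth-note quintuplet (5 notes) (five quintuplet eighths span one half) = 16; dotted whole = 48; thirty-second note = 1; thirty-second note = 1.
Sum: 8 + 8 + 4 + 48 + 1 + 24 + 1 + 16 + 48 + 1 + 1 = 160.
160 equals 160, so the answer is Yes.

Yes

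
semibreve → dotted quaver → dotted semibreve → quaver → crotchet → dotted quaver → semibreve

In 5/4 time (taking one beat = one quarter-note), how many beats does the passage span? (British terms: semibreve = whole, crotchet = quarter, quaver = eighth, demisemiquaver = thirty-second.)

17

One quarter-note beat = 4 sixteenth notes.
Each duration in sixteenth notes: semibreve = 16; dotted quaver = 3; dotted semibreve = 24; quaver = 2; crotchet = 4; dotted quaver = 3; semibreve = 16.
Total: 16 + 3 + 24 + 2 + 4 + 3 + 16 = 68.
68 ÷ 4 = 17 beats.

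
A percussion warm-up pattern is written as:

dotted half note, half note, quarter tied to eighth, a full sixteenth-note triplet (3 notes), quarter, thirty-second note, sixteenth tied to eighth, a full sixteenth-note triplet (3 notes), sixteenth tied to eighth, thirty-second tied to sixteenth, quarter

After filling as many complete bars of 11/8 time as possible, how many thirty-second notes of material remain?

4

One bar of 11/8 = 44 thirty-second notes.
In thirty-second notes: dotted half note = 24; half note = 16; quarter tied to eighth (quarter + eighth) = 12; a full sixteenth-note triplet (3 notes) (three triplet sixteenths span one eighth) = 4; quarter = 8; thirty-second note = 1; sixteenth tied to eighth (sixteenth + eighth) = 6; a full sixteenth-note triplet (3 notes) (three triplet sixteenths span one eighth) = 4; sixteenth tied to eighth (sixteenth + eighth) = 6; thirty-second tied to sixteenth (thirty-second + sixteenth) = 3; quarter = 8.
Total: 24 + 16 + 12 + 4 + 8 + 1 + 6 + 4 + 6 + 3 + 8 = 92.
92 ÷ 44 = 2 complete bars with 4 thirty-second notes remaining.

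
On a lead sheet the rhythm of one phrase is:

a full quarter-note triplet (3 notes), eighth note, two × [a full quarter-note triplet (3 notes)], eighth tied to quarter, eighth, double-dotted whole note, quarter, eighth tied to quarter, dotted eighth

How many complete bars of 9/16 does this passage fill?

8

One bar of 9/16 = 9 sixteenth notes.
Working in sixteenth notes: a full quarter-note triplet (3 notes) (three triplet quarters span one half) = 8; eighth note = 2; a full quarter-note triplet (3 notes) (three triplet quarters span one half) = 8; a full quarter-note triplet (3 notes) (three triplet quarters span one half) = 8; eighth tied to quarter (eighth + quarter) = 6; eighth = 2; double-dotted whole note = 28; quarter = 4; eighth tied to quarter (eighth + quarter) = 6; dotted eighth = 3.
Altogether 8 + 2 + 8 + 8 + 6 + 2 + 28 + 4 + 6 + 3 = 75.
75 ÷ 9 = 8 complete bars with 3 left over.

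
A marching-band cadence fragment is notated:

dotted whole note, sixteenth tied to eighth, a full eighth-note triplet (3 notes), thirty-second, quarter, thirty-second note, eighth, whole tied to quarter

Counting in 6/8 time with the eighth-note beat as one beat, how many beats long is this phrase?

One eighth-note beat = 4 thirty-second notes.
Convert each value to thirty-second notes: dotted whole note = 48; sixteenth tied to eighth (sixteenth + eighth) = 6; a full eighth-note triplet (3 notes) (three triplet eighths span one quarter) = 8; thirty-second = 1; quarter = 8; thirty-second note = 1; eighth = 4; whole tied to quarter (whole + quarter) = 40.
Total: 48 + 6 + 8 + 1 + 8 + 1 + 4 + 40 = 116.
116 ÷ 4 = 29 beats.

29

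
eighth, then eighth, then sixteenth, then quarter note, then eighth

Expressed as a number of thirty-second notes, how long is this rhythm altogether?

Working in thirty-second notes: eighth = 4; eighth = 4; sixteenth = 2; quarter note = 8; eighth = 4.
Adding: 4 + 4 + 2 + 8 + 4 = 22 thirty-second notes.

22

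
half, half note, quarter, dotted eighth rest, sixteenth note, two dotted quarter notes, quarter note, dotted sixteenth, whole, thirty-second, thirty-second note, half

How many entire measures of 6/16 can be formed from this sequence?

One bar of 6/16 = 12 thirty-second notes.
In thirty-second notes: half = 16; half note = 16; quarter = 8; dotted eighth rest = 6; sixteenth note = 2; dotted quarter note = 12; dotted quarter note = 12; quarter note = 8; dotted sixteenth = 3; whole = 32; thirty-second = 1; thirty-second note = 1; half = 16.
Sum: 16 + 16 + 8 + 6 + 2 + 12 + 12 + 8 + 3 + 32 + 1 + 1 + 16 = 133.
133 ÷ 12 = 11 complete bars with 1 left over.

11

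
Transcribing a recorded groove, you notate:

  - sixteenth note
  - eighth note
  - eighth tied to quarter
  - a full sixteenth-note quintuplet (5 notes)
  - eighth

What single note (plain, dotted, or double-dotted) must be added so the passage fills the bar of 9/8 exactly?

dotted eighth note

The bar of 9/8 = 18 sixteenth notes.
Each duration in sixteenth notes: sixteenth note = 1; eighth note = 2; eighth tied to quarter (eighth + quarter) = 6; a full sixteenth-note quintuplet (5 notes) (five quintuplet sixteenths span one quarter) = 4; eighth = 2.
Altogether 1 + 2 + 6 + 4 + 2 = 15.
Remaining: 18 − 15 = 3 sixteenth notes, which is a dotted eighth note.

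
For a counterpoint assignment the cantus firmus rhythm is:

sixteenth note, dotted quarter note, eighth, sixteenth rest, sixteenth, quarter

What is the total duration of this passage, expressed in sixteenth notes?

In sixteenth notes: sixteenth note = 1; dotted quarter note = 6; eighth = 2; sixteenth rest = 1; sixteenth = 1; quarter = 4.
Total: 1 + 6 + 2 + 1 + 1 + 4 = 15 sixteenth notes.

15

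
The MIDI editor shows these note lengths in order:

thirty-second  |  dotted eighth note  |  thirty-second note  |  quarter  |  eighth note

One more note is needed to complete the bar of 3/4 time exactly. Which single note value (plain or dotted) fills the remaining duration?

eighth note

The bar of 3/4 = 24 thirty-second notes.
In thirty-second notes: thirty-second = 1; dotted eighth note = 6; thirty-second note = 1; quarter = 8; eighth note = 4.
Adding: 1 + 6 + 1 + 8 + 4 = 20.
Remaining: 24 − 20 = 4 thirty-second notes, which is a eighth note.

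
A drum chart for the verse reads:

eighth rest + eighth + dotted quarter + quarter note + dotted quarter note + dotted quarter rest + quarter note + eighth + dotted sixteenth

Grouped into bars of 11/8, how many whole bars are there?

1

One bar of 11/8 = 44 thirty-second notes.
Working in thirty-second notes: eighth rest = 4; eighth = 4; dotted quarter = 12; quarter note = 8; dotted quarter note = 12; dotted quarter rest = 12; quarter note = 8; eighth = 4; dotted sixteenth = 3.
Altogether 4 + 4 + 12 + 8 + 12 + 12 + 8 + 4 + 3 = 67.
67 ÷ 44 = 1 complete bar with 23 left over.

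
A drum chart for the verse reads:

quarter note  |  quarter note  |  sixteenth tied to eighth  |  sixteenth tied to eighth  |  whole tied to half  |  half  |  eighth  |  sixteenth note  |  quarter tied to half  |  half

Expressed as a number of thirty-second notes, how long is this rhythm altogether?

138

Working in thirty-second notes: quarter note = 8; quarter note = 8; sixteenth tied to eighth (sixteenth + eighth) = 6; sixteenth tied to eighth (sixteenth + eighth) = 6; whole tied to half (whole + half) = 48; half = 16; eighth = 4; sixteenth note = 2; quarter tied to half (quarter + half) = 24; half = 16.
Adding: 8 + 8 + 6 + 6 + 48 + 16 + 4 + 2 + 24 + 16 = 138 thirty-second notes.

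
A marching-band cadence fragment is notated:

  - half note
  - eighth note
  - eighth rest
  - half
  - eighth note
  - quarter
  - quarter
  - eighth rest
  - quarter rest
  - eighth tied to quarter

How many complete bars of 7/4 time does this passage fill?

One bar of 7/4 = 14 eighth notes.
Working in eighth notes: half note = 4; eighth note = 1; eighth rest = 1; half = 4; eighth note = 1; quarter = 2; quarter = 2; eighth rest = 1; quarter rest = 2; eighth tied to quarter (eighth + quarter) = 3.
Adding: 4 + 1 + 1 + 4 + 1 + 2 + 2 + 1 + 2 + 3 = 21.
21 ÷ 14 = 1 complete bar with 7 left over.

1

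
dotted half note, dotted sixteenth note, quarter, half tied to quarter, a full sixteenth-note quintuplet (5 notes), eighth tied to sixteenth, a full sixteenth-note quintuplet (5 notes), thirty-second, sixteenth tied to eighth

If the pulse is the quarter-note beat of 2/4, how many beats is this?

11

One quarter-note beat = 8 thirty-second notes.
Express everything in thirty-second notes: dotted half note = 24; dotted sixteenth note = 3; quarter = 8; half tied to quarter (half + quarter) = 24; a full sixteenth-note quintuplet (5 notes) (five quintuplet sixteenths span one quarter) = 8; eighth tied to sixteenth (eighth + sixteenth) = 6; a full sixteenth-note quintuplet (5 notes) (five quintuplet sixteenths span one quarter) = 8; thirty-second = 1; sixteenth tied to eighth (sixteenth + eighth) = 6.
Total: 24 + 3 + 8 + 24 + 8 + 6 + 8 + 1 + 6 = 88.
88 ÷ 8 = 11 beats.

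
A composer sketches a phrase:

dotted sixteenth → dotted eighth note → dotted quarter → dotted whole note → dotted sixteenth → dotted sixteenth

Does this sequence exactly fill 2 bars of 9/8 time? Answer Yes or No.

One bar of 9/8 = 36 thirty-second notes, so 2 bars = 72.
Convert each value to thirty-second notes: dotted sixteenth = 3; dotted eighth note = 6; dotted quarter = 12; dotted whole note = 48; dotted sixteenth = 3; dotted sixteenth = 3.
Total: 3 + 6 + 12 + 48 + 3 + 3 = 75.
75 exceeds 72, so the answer is No.

No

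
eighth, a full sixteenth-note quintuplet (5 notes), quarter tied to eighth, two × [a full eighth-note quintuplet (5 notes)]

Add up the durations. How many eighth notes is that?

14

In eighth notes: eighth = 1; a full sixteenth-note quintuplet (5 notes) (five quintuplet sixteenths span one quarter) = 2; quarter tied to eighth (quarter + eighth) = 3; a full eighth-note quintuplet (5 notes) (five quintuplet eighths span one half) = 4; a full eighth-note quintuplet (5 notes) (five quintuplet eighths span one half) = 4.
Altogether 1 + 2 + 3 + 4 + 4 = 14 eighth notes.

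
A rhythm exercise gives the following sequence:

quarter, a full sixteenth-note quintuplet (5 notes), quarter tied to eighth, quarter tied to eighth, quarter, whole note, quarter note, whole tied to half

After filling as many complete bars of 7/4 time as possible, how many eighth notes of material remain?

One bar of 7/4 = 14 eighth notes.
Working in eighth notes: quarter = 2; a full sixteenth-note quintuplet (5 notes) (five quintuplet sixteenths span one quarter) = 2; quarter tied to eighth (quarter + eighth) = 3; quarter tied to eighth (quarter + eighth) = 3; quarter = 2; whole note = 8; quarter note = 2; whole tied to half (whole + half) = 12.
Sum: 2 + 2 + 3 + 3 + 2 + 8 + 2 + 12 = 34.
34 ÷ 14 = 2 complete bars with 6 eighth notes remaining.

6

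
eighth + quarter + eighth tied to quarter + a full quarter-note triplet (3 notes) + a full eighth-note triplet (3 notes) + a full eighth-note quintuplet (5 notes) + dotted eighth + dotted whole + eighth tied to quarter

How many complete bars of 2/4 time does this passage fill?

8

One bar of 2/4 = 8 sixteenth notes.
Each duration in sixteenth notes: eighth = 2; quarter = 4; eighth tied to quarter (eighth + quarter) = 6; a full quarter-note triplet (3 notes) (three triplet quarters span one half) = 8; a full eighth-note triplet (3 notes) (three triplet eighths span one quarter) = 4; a full eighth-note quintuplet (5 notes) (five quintuplet eighths span one half) = 8; dotted eighth = 3; dotted whole = 24; eighth tied to quarter (eighth + quarter) = 6.
Sum: 2 + 4 + 6 + 8 + 4 + 8 + 3 + 24 + 6 = 65.
65 ÷ 8 = 8 complete bars with 1 left over.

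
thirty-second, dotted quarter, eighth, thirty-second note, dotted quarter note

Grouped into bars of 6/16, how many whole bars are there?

2

One bar of 6/16 = 12 thirty-second notes.
Convert each value to thirty-second notes: thirty-second = 1; dotted quarter = 12; eighth = 4; thirty-second note = 1; dotted quarter note = 12.
Altogether 1 + 12 + 4 + 1 + 12 = 30.
30 ÷ 12 = 2 complete bars with 6 left over.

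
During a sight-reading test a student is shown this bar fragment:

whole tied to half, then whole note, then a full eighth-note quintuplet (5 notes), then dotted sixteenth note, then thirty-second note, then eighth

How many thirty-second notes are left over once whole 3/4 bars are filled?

One bar of 3/4 = 24 thirty-second notes.
In thirty-second notes: whole tied to half (whole + half) = 48; whole note = 32; a full eighth-note quintuplet (5 notes) (five quintuplet eighths span one half) = 16; dotted sixteenth note = 3; thirty-second note = 1; eighth = 4.
Sum: 48 + 32 + 16 + 3 + 1 + 4 = 104.
104 ÷ 24 = 4 complete bars with 8 thirty-second notes remaining.

8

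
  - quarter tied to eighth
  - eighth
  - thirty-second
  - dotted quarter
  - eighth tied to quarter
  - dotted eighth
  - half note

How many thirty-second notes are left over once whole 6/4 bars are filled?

15

One bar of 6/4 = 48 thirty-second notes.
Each duration in thirty-second notes: quarter tied to eighth (quarter + eighth) = 12; eighth = 4; thirty-second = 1; dotted quarter = 12; eighth tied to quarter (eighth + quarter) = 12; dotted eighth = 6; half note = 16.
Total: 12 + 4 + 1 + 12 + 12 + 6 + 16 = 63.
63 ÷ 48 = 1 complete bar with 15 thirty-second notes remaining.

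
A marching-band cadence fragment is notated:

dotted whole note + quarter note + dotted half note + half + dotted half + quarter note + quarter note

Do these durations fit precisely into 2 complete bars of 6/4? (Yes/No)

One bar of 6/4 = 6 quarter notes, so 2 bars = 12.
In quarter notes: dotted whole note = 6; quarter note = 1; dotted half note = 3; half = 2; dotted half = 3; quarter note = 1; quarter note = 1.
Sum: 6 + 1 + 3 + 2 + 3 + 1 + 1 = 17.
17 exceeds 12, so the answer is No.

No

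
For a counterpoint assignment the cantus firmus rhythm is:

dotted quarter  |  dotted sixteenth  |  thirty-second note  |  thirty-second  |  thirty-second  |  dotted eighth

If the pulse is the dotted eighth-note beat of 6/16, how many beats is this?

One dotted eighth-note beat = 6 thirty-second notes.
Express everything in thirty-second notes: dotted quarter = 12; dotted sixteenth = 3; thirty-second note = 1; thirty-second = 1; thirty-second = 1; dotted eighth = 6.
Sum: 12 + 3 + 1 + 1 + 1 + 6 = 24.
24 ÷ 6 = 4 beats.

4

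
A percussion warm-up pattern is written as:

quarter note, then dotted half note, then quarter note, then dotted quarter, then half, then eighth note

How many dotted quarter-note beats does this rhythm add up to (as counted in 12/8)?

6

One dotted quarter-note beat = 3 eighth notes.
Convert each value to eighth notes: quarter note = 2; dotted half note = 6; quarter note = 2; dotted quarter = 3; half = 4; eighth note = 1.
Sum: 2 + 6 + 2 + 3 + 4 + 1 = 18.
18 ÷ 3 = 6 beats.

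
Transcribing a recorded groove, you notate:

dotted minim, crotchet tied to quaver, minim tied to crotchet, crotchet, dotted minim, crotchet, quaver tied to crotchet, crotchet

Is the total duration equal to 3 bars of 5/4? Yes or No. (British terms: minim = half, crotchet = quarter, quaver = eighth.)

Yes

One bar of 5/4 = 10 eighth notes, so 3 bars = 30.
Each duration in eighth notes: dotted minim = 6; crotchet tied to quaver (crotchet + quaver) = 3; minim tied to crotchet (minim + crotchet) = 6; crotchet = 2; dotted minim = 6; crotchet = 2; quaver tied to crotchet (quaver + crotchet) = 3; crotchet = 2.
Altogether 6 + 3 + 6 + 2 + 6 + 2 + 3 + 2 = 30.
30 equals 30, so the answer is Yes.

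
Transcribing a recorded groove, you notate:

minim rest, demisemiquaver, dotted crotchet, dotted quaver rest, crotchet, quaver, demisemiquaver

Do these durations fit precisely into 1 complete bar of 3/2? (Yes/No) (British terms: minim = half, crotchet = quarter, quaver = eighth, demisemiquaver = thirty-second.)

One bar of 3/2 = 48 thirty-second notes.
Express everything in thirty-second notes: minim rest = 16; demisemiquaver = 1; dotted crotchet = 12; dotted quaver rest = 6; crotchet = 8; quaver = 4; demisemiquaver = 1.
Sum: 16 + 1 + 12 + 6 + 8 + 4 + 1 = 48.
48 equals 48, so the answer is Yes.

Yes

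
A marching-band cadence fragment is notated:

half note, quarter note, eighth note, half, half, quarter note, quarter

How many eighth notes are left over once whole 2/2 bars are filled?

One bar of 2/2 = 8 eighth notes.
In eighth notes: half note = 4; quarter note = 2; eighth note = 1; half = 4; half = 4; quarter note = 2; quarter = 2.
Total: 4 + 2 + 1 + 4 + 4 + 2 + 2 = 19.
19 ÷ 8 = 2 complete bars with 3 eighth notes remaining.

3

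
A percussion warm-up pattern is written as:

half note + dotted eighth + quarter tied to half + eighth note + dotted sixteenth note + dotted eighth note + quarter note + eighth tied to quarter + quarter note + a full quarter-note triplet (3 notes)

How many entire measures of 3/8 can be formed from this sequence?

8

One bar of 3/8 = 12 thirty-second notes.
Working in thirty-second notes: half note = 16; dotted eighth = 6; quarter tied to half (quarter + half) = 24; eighth note = 4; dotted sixteenth note = 3; dotted eighth note = 6; quarter note = 8; eighth tied to quarter (eighth + quarter) = 12; quarter note = 8; a full quarter-note triplet (3 notes) (three triplet quarters span one half) = 16.
Total: 16 + 6 + 24 + 4 + 3 + 6 + 8 + 12 + 8 + 16 = 103.
103 ÷ 12 = 8 complete bars with 7 left over.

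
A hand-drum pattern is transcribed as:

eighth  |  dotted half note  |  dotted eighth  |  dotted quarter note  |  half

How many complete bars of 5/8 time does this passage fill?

One bar of 5/8 = 10 sixteenth notes.
Each duration in sixteenth notes: eighth = 2; dotted half note = 12; dotted eighth = 3; dotted quarter note = 6; half = 8.
Total: 2 + 12 + 3 + 6 + 8 = 31.
31 ÷ 10 = 3 complete bars with 1 left over.

3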